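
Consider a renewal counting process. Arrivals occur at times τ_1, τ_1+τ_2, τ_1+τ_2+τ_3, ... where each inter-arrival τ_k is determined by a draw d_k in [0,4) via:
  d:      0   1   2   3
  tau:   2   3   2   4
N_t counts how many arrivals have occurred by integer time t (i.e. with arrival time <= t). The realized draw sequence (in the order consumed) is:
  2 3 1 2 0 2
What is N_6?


draw d_1=2: τ_1=2, arrival time A_1=2
draw d_2=3: τ_2=4, arrival time A_2=6
draw d_3=1: τ_3=3, arrival time A_3=9
draw d_4=2: τ_4=2, arrival time A_4=11
draw d_5=0: τ_5=2, arrival time A_5=13
draw d_6=2: τ_6=2, arrival time A_6=15
N_t over t=0..6: 0:0 1:0 2:1 3:1 4:1 5:1 6:2

2


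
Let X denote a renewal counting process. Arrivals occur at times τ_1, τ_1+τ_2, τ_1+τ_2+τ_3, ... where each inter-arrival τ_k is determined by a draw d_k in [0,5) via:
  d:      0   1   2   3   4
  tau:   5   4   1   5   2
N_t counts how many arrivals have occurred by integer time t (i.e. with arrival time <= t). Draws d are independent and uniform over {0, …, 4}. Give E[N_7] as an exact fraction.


Inter-arrival values over d=0..4: [5, 4, 1, 5, 2]
Each d has probability 1/5, so the pmf of τ is: f(1) = 1/5, f(2) = 1/5, f(4) = 1/5, f(5) = 2/5
Renewal equation for m(n) = E[N_n]: condition on τ_1 = k (if k <= n, one arrival plus a fresh copy on the remaining n−k steps): m(n) = F(n) + Σ_{k<=n} f(k)·m(n−k), where F(n) = P(τ <= n) and m(0) = 0
m(1) = F(1) = 1/5
m(2) = F(2) + f(1)·m(1) = 2/5 + 1/5·1/5 = 11/25
m(3) = F(3) + f(1)·m(2) + f(2)·m(1) = 2/5 + 1/5·11/25 + 1/5·1/5 = 66/125
m(4) = F(4) + f(1)·m(3) + f(2)·m(2) = 3/5 + 1/5·66/125 + 1/5·11/25 = 496/625
m(5) = F(5) + f(1)·m(4) + f(2)·m(3) + f(4)·m(1) = 1 + 1/5·496/625 + 1/5·66/125 + 1/5·1/5 = 4076/3125
m(6) = F(6) + f(1)·m(5) + f(2)·m(4) + f(4)·m(2) + f(5)·m(1) = 1 + 1/5·4076/3125 + 1/5·496/625 + 1/5·11/25 + 2/5·1/5 = 24806/15625
m(7) = F(7) + f(1)·m(6) + f(2)·m(5) + f(4)·m(3) + f(5)·m(2) = 1 + 1/5·24806/15625 + 1/5·4076/3125 + 1/5·66/125 + 2/5·11/25 = 145311/78125
E[N_7] = m(7) = 145311/78125

145311/78125


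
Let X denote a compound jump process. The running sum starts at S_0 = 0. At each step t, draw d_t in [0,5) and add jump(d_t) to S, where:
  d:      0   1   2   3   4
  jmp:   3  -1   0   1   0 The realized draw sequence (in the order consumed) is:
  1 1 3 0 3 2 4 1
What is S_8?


t=0: S=0, d=1, jump=-1, S_1=-1
t=1: S=-1, d=1, jump=-1, S_2=-2
t=2: S=-2, d=3, jump=1, S_3=-1
t=3: S=-1, d=0, jump=3, S_4=2
t=4: S=2, d=3, jump=1, S_5=3
t=5: S=3, d=2, jump=0, S_6=3
t=6: S=3, d=4, jump=0, S_7=3
t=7: S=3, d=1, jump=-1, S_8=2

2


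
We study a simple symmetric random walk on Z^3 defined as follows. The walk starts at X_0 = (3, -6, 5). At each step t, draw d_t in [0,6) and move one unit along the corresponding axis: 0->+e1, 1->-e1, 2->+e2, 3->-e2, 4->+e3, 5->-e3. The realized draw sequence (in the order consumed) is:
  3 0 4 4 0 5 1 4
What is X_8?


(4, -7, 7)

t=0: X=(3, -6, 5), d=3 → -e2, X_1=(3, -7, 5)
t=1: X=(3, -7, 5), d=0 → +e1, X_2=(4, -7, 5)
t=2: X=(4, -7, 5), d=4 → +e3, X_3=(4, -7, 6)
t=3: X=(4, -7, 6), d=4 → +e3, X_4=(4, -7, 7)
t=4: X=(4, -7, 7), d=0 → +e1, X_5=(5, -7, 7)
t=5: X=(5, -7, 7), d=5 → -e3, X_6=(5, -7, 6)
t=6: X=(5, -7, 6), d=1 → -e1, X_7=(4, -7, 6)
t=7: X=(4, -7, 6), d=4 → +e3, X_8=(4, -7, 7)


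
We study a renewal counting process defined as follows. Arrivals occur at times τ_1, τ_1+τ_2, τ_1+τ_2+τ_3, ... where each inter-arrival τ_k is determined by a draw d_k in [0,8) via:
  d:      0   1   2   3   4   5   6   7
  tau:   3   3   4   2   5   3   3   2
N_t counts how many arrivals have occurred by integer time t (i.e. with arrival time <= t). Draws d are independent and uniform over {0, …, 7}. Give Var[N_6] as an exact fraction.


1071/4096

Inter-arrival values over d=0..7: [3, 3, 4, 2, 5, 3, 3, 2]
Each d has probability 1/8, so the pmf of τ is: f(2) = 1/4, f(3) = 1/2, f(4) = 1/8, f(5) = 1/8
Let p_n(j) = P(N_n = j), with p_0 = [1]. Condition on τ_1: p_n(0) = P(τ > n), and for j >= 1, p_n(j) = Σ_{k<=n} f(k)·p_{n−k}(j−1)
p_1 = [1]  (j = 0)
p_2 = [3/4, 1/4]  (j = 0..1)
p_3 = [1/4, 3/4]  (j = 0..1)
p_4 = [1/8, 13/16, 1/16]  (j = 0..2)
p_5 = [0, 11/16, 5/16]  (j = 0..2)
p_6 = [0, 3/8, 39/64, 1/64]  (j = 0..3)
E[N_6] = Σ j·p_6(j) = 105/64;  E[N_6²] = Σ j²·p_6(j) = 189/64
Var[N_6] = 189/64 − (105/64)² = 1071/4096


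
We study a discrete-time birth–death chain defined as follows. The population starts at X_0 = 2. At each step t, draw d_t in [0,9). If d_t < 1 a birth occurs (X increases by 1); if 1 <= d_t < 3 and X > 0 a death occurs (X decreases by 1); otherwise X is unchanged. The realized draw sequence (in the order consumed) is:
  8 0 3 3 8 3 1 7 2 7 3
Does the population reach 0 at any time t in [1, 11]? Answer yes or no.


no

t=0: X=2, d=8 → hold, X_1=2
t=1: X=2, d=0 → birth, X_2=3
t=2: X=3, d=3 → hold, X_3=3
t=3: X=3, d=3 → hold, X_4=3
t=4: X=3, d=8 → hold, X_5=3
t=5: X=3, d=3 → hold, X_6=3
t=6: X=3, d=1 → death, X_7=2
t=7: X=2, d=7 → hold, X_8=2
t=8: X=2, d=2 → death, X_9=1
t=9: X=1, d=7 → hold, X_10=1
t=10: X=1, d=3 → hold, X_11=1


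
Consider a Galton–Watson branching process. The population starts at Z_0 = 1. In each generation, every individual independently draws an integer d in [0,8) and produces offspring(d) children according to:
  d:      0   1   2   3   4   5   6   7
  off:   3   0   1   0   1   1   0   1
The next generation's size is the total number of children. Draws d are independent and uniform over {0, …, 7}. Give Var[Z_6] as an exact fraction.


133569010575/68719476736

Outcome values over d=0..7: [3, 0, 1, 0, 1, 1, 0, 1]
Σy = 7, Σy² = 13, M = 8
μ = 7/8 = 7/8,  σ² = 13/8 − (7/8)² = 55/64
V_0 = 0, E_0 = 1
V_1 = 55/64·E_0 + (7/8)²·V_0 = 55/64;  E_1 = 7/8
V_2 = 55/64·E_1 + (7/8)²·V_1 = 5775/4096;  E_2 = 49/64
V_3 = 55/64·E_2 + (7/8)²·V_2 = 455455/262144;  E_3 = 343/512
V_4 = 55/64·E_3 + (7/8)²·V_3 = 31976175/16777216;  E_4 = 2401/4096
V_5 = 55/64·E_4 + (7/8)²·V_4 = 2107729855/1073741824;  E_5 = 16807/32768
V_6 = 55/64·E_5 + (7/8)²·V_5 = 133569010575/68719476736;  E_6 = 117649/262144


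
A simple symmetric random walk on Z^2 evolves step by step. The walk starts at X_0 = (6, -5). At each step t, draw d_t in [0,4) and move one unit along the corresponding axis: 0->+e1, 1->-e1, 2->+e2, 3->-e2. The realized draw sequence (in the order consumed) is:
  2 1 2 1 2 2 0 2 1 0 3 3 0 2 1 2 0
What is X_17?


(6, 0)

t=0: X=(6, -5), d=2 → +e2, X_1=(6, -4)
t=1: X=(6, -4), d=1 → -e1, X_2=(5, -4)
t=2: X=(5, -4), d=2 → +e2, X_3=(5, -3)
t=3: X=(5, -3), d=1 → -e1, X_4=(4, -3)
t=4: X=(4, -3), d=2 → +e2, X_5=(4, -2)
t=5: X=(4, -2), d=2 → +e2, X_6=(4, -1)
t=6: X=(4, -1), d=0 → +e1, X_7=(5, -1)
t=7: X=(5, -1), d=2 → +e2, X_8=(5, 0)
t=8: X=(5, 0), d=1 → -e1, X_9=(4, 0)
t=9: X=(4, 0), d=0 → +e1, X_10=(5, 0)
t=10: X=(5, 0), d=3 → -e2, X_11=(5, -1)
t=11: X=(5, -1), d=3 → -e2, X_12=(5, -2)
t=12: X=(5, -2), d=0 → +e1, X_13=(6, -2)
t=13: X=(6, -2), d=2 → +e2, X_14=(6, -1)
t=14: X=(6, -1), d=1 → -e1, X_15=(5, -1)
t=15: X=(5, -1), d=2 → +e2, X_16=(5, 0)
t=16: X=(5, 0), d=0 → +e1, X_17=(6, 0)


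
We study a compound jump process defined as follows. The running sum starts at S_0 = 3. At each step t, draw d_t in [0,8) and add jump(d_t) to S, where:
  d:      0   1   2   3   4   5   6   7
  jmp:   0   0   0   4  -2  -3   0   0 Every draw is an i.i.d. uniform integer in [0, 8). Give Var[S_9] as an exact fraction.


2079/64

Outcome values over d=0..7: [0, 0, 0, 4, -2, -3, 0, 0]
Σy = -1, Σy² = 29, M = 8
μ = -1/8 = -1/8,  σ² = 29/8 − (-1/8)² = 231/64
Independent increments: Var[S_9] = 9·σ² = 9·(231/64) = 2079/64


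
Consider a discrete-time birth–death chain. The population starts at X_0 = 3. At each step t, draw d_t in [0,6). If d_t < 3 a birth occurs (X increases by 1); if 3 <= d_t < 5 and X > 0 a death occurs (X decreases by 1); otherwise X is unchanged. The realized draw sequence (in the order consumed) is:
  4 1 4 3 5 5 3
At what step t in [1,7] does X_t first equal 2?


1

t=0: X=3, d=4 → death, X_1=2
t=1: X=2, d=1 → birth, X_2=3
t=2: X=3, d=4 → death, X_3=2
t=3: X=2, d=3 → death, X_4=1
t=4: X=1, d=5 → hold, X_5=1
t=5: X=1, d=5 → hold, X_6=1
t=6: X=1, d=3 → death, X_7=0


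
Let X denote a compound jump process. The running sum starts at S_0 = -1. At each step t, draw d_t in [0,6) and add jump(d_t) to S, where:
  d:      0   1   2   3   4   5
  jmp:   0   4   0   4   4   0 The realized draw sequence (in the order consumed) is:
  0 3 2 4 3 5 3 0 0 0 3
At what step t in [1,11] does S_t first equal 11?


5

t=0: S=-1, d=0, jump=0, S_1=-1
t=1: S=-1, d=3, jump=4, S_2=3
t=2: S=3, d=2, jump=0, S_3=3
t=3: S=3, d=4, jump=4, S_4=7
t=4: S=7, d=3, jump=4, S_5=11
t=5: S=11, d=5, jump=0, S_6=11
t=6: S=11, d=3, jump=4, S_7=15
t=7: S=15, d=0, jump=0, S_8=15
t=8: S=15, d=0, jump=0, S_9=15
t=9: S=15, d=0, jump=0, S_10=15
t=10: S=15, d=3, jump=4, S_11=19


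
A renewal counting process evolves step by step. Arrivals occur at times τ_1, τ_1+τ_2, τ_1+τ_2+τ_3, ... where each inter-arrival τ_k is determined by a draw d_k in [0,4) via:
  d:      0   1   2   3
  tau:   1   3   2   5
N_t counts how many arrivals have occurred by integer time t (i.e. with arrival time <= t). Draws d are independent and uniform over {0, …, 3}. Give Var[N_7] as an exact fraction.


252584471/268435456

Inter-arrival values over d=0..3: [1, 3, 2, 5]
Each d has probability 1/4, so the pmf of τ is: f(1) = 1/4, f(2) = 1/4, f(3) = 1/4, f(5) = 1/4
Let p_n(j) = P(N_n = j), with p_0 = [1]. Condition on τ_1: p_n(0) = P(τ > n), and for j >= 1, p_n(j) = Σ_{k<=n} f(k)·p_{n−k}(j−1)
p_1 = [3/4, 1/4]  (j = 0..1)
p_2 = [1/2, 7/16, 1/16]  (j = 0..2)
p_3 = [1/4, 9/16, 11/64, 1/64]  (j = 0..3)
p_4 = [1/4, 3/8, 5/16, 15/256, 1/256]  (j = 0..4)
p_5 = [0, 1/2, 11/32, 35/256, 19/1024, 1/1024]  (j = 0..5)
p_6 = [0, 5/16, 27/64, 53/256, 27/512, 23/4096, 1/4096]  (j = 0..6)
p_7 = [0, 3/16, 13/32, 73/256, 103/1024, 77/4096, 27/16384, 1/16384]  (j = 0..7)
E[N_7] = Σ j·p_7(j) = 38701/16384;  E[N_7²] = Σ j²·p_7(j) = 106833/16384
Var[N_7] = 106833/16384 − (38701/16384)² = 252584471/268435456


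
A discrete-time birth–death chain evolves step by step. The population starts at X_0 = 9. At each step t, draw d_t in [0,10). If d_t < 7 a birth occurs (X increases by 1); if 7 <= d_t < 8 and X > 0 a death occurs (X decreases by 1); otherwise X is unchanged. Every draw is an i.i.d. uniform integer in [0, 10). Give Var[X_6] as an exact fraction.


66/25

X can drop by at most 1 per step and X_0 = 9 > T = 6, so X_t >= 9 − t >= 3 > 0 for every t <= 6: the floor at 0 (the 'and X > 0' condition) never binds. Hence X_6 = X_0 + Σ_{t<6} Y_t with i.i.d. increments Y_t = y(d_t) ∈ {+1, −1, 0}.
Outcome values over d=0..9: [1, 1, 1, 1, 1, 1, 1, -1, 0, 0]
Σy = 6, Σy² = 8, M = 10
μ = 6/10 = 3/5,  σ² = 8/10 − (3/5)² = 11/25
Independent increments: Var[X_6] = 6·σ² = 6·(11/25) = 66/25


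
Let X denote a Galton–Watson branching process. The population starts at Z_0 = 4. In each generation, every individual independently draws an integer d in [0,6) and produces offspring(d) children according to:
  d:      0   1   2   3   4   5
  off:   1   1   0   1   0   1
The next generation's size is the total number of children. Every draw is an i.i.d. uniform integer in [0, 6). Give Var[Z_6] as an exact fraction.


Outcome values over d=0..5: [1, 1, 0, 1, 0, 1]
Σy = 4, Σy² = 4, M = 6
μ = 4/6 = 2/3,  σ² = 4/6 − (2/3)² = 2/9
V_0 = 0, E_0 = 4
V_1 = 2/9·E_0 + (2/3)²·V_0 = 8/9;  E_1 = 8/3
V_2 = 2/9·E_1 + (2/3)²·V_1 = 80/81;  E_2 = 16/9
V_3 = 2/9·E_2 + (2/3)²·V_2 = 608/729;  E_3 = 32/27
V_4 = 2/9·E_3 + (2/3)²·V_3 = 4160/6561;  E_4 = 64/81
V_5 = 2/9·E_4 + (2/3)²·V_4 = 27008/59049;  E_5 = 128/243
V_6 = 2/9·E_5 + (2/3)²·V_5 = 170240/531441;  E_6 = 256/729

170240/531441


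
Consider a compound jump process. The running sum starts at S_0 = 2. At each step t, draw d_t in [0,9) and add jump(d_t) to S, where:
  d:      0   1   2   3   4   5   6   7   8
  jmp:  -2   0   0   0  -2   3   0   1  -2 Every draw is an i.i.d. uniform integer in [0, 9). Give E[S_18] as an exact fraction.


Outcome values over d=0..8: [-2, 0, 0, 0, -2, 3, 0, 1, -2]
Σy = -2, Σy² = 22, M = 9
μ = -2/9 = -2/9,  σ² = 22/9 − (-2/9)² = 194/81
E[S_18] = 2 + 18·(-2/9) = -2

-2


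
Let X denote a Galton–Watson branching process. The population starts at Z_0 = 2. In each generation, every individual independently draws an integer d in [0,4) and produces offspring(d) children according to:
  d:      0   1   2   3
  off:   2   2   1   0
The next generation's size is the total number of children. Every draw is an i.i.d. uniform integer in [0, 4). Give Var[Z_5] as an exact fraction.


Outcome values over d=0..3: [2, 2, 1, 0]
Σy = 5, Σy² = 9, M = 4
μ = 5/4 = 5/4,  σ² = 9/4 − (5/4)² = 11/16
V_0 = 0, E_0 = 2
V_1 = 11/16·E_0 + (5/4)²·V_0 = 11/8;  E_1 = 5/2
V_2 = 11/16·E_1 + (5/4)²·V_1 = 495/128;  E_2 = 25/8
V_3 = 11/16·E_2 + (5/4)²·V_2 = 16775/2048;  E_3 = 125/32
V_4 = 11/16·E_3 + (5/4)²·V_3 = 507375/32768;  E_4 = 625/128
V_5 = 11/16·E_4 + (5/4)²·V_4 = 14444375/524288;  E_5 = 3125/512

14444375/524288


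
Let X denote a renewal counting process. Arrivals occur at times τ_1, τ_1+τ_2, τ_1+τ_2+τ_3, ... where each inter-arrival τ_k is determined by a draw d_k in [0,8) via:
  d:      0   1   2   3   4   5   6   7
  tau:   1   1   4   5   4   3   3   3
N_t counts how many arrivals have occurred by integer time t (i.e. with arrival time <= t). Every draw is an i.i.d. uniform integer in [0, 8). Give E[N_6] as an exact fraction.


Inter-arrival values over d=0..7: [1, 1, 4, 5, 4, 3, 3, 3]
Each d has probability 1/8, so the pmf of τ is: f(1) = 1/4, f(3) = 3/8, f(4) = 1/4, f(5) = 1/8
Renewal equation for m(n) = E[N_n]: condition on τ_1 = k (if k <= n, one arrival plus a fresh copy on the remaining n−k steps): m(n) = F(n) + Σ_{k<=n} f(k)·m(n−k), where F(n) = P(τ <= n) and m(0) = 0
m(1) = F(1) = 1/4
m(2) = F(2) + f(1)·m(1) = 1/4 + 1/4·1/4 = 5/16
m(3) = F(3) + f(1)·m(2) = 5/8 + 1/4·5/16 = 45/64
m(4) = F(4) + f(1)·m(3) + f(3)·m(1) = 7/8 + 1/4·45/64 + 3/8·1/4 = 293/256
m(5) = F(5) + f(1)·m(4) + f(3)·m(2) + f(4)·m(1) = 1 + 1/4·293/256 + 3/8·5/16 + 1/4·1/4 = 1501/1024
m(6) = F(6) + f(1)·m(5) + f(3)·m(3) + f(4)·m(2) + f(5)·m(1) = 1 + 1/4·1501/1024 + 3/8·45/64 + 1/4·5/16 + 1/8·1/4 = 7125/4096
E[N_6] = m(6) = 7125/4096

7125/4096


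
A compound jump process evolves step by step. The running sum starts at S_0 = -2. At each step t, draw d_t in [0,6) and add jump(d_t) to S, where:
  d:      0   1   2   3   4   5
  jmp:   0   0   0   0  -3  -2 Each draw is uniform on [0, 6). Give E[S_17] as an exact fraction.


-97/6

Outcome values over d=0..5: [0, 0, 0, 0, -3, -2]
Σy = -5, Σy² = 13, M = 6
μ = -5/6 = -5/6,  σ² = 13/6 − (-5/6)² = 53/36
E[S_17] = -2 + 17·(-5/6) = -97/6


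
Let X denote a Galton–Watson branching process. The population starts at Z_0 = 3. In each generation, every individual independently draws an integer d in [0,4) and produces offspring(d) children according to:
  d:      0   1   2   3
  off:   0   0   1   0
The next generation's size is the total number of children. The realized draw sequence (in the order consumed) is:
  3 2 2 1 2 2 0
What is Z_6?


0

gen 0: Z_0=3, draws=[3, 2, 2], offspring=[0, 1, 1], Z_1=2
gen 1: Z_1=2, draws=[1, 2], offspring=[0, 1], Z_2=1
gen 2: Z_2=1, draws=[2], offspring=[1], Z_3=1
gen 3: Z_3=1, draws=[0], offspring=[0], Z_4=0
gen 4: Z_4=0, draws=[], offspring=[], Z_5=0
gen 5: Z_5=0, draws=[], offspring=[], Z_6=0


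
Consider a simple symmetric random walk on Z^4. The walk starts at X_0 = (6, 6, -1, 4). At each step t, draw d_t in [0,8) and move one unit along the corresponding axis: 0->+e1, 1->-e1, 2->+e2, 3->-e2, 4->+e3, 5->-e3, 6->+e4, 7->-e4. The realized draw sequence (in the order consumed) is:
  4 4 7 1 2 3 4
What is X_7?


(5, 6, 2, 3)

t=0: X=(6, 6, -1, 4), d=4 → +e3, X_1=(6, 6, 0, 4)
t=1: X=(6, 6, 0, 4), d=4 → +e3, X_2=(6, 6, 1, 4)
t=2: X=(6, 6, 1, 4), d=7 → -e4, X_3=(6, 6, 1, 3)
t=3: X=(6, 6, 1, 3), d=1 → -e1, X_4=(5, 6, 1, 3)
t=4: X=(5, 6, 1, 3), d=2 → +e2, X_5=(5, 7, 1, 3)
t=5: X=(5, 7, 1, 3), d=3 → -e2, X_6=(5, 6, 1, 3)
t=6: X=(5, 6, 1, 3), d=4 → +e3, X_7=(5, 6, 2, 3)


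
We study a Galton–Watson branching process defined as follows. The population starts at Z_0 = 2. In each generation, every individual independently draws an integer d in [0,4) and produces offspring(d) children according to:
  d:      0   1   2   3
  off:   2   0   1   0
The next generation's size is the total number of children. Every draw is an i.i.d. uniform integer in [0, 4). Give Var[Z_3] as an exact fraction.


3663/2048

Outcome values over d=0..3: [2, 0, 1, 0]
Σy = 3, Σy² = 5, M = 4
μ = 3/4 = 3/4,  σ² = 5/4 − (3/4)² = 11/16
V_0 = 0, E_0 = 2
V_1 = 11/16·E_0 + (3/4)²·V_0 = 11/8;  E_1 = 3/2
V_2 = 11/16·E_1 + (3/4)²·V_1 = 231/128;  E_2 = 9/8
V_3 = 11/16·E_2 + (3/4)²·V_2 = 3663/2048;  E_3 = 27/32


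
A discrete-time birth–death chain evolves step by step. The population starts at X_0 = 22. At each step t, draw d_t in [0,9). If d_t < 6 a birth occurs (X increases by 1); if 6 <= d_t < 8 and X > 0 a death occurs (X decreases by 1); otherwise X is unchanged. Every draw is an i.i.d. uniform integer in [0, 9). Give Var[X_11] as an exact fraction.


616/81

X can drop by at most 1 per step and X_0 = 22 > T = 11, so X_t >= 22 − t >= 11 > 0 for every t <= 11: the floor at 0 (the 'and X > 0' condition) never binds. Hence X_11 = X_0 + Σ_{t<11} Y_t with i.i.d. increments Y_t = y(d_t) ∈ {+1, −1, 0}.
Outcome values over d=0..8: [1, 1, 1, 1, 1, 1, -1, -1, 0]
Σy = 4, Σy² = 8, M = 9
μ = 4/9 = 4/9,  σ² = 8/9 − (4/9)² = 56/81
Independent increments: Var[X_11] = 11·σ² = 11·(56/81) = 616/81


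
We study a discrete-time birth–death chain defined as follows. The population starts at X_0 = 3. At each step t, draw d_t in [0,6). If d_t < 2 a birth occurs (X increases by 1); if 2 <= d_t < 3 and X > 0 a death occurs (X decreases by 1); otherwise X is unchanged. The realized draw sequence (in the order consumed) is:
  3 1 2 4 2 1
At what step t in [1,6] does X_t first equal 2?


5

t=0: X=3, d=3 → hold, X_1=3
t=1: X=3, d=1 → birth, X_2=4
t=2: X=4, d=2 → death, X_3=3
t=3: X=3, d=4 → hold, X_4=3
t=4: X=3, d=2 → death, X_5=2
t=5: X=2, d=1 → birth, X_6=3


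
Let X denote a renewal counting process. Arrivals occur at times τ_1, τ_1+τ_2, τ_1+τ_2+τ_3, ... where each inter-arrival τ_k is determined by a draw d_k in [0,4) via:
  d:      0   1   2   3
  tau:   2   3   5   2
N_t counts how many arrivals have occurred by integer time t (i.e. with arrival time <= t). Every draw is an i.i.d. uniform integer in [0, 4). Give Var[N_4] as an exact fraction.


Inter-arrival values over d=0..3: [2, 3, 5, 2]
Each d has probability 1/4, so the pmf of τ is: f(2) = 1/2, f(3) = 1/4, f(5) = 1/4
Let p_n(j) = P(N_n = j), with p_0 = [1]. Condition on τ_1: p_n(0) = P(τ > n), and for j >= 1, p_n(j) = Σ_{k<=n} f(k)·p_{n−k}(j−1)
p_1 = [1]  (j = 0)
p_2 = [1/2, 1/2]  (j = 0..1)
p_3 = [1/4, 3/4]  (j = 0..1)
p_4 = [1/4, 1/2, 1/4]  (j = 0..2)
E[N_4] = Σ j·p_4(j) = 1;  E[N_4²] = Σ j²·p_4(j) = 3/2
Var[N_4] = 3/2 − (1)² = 1/2

1/2


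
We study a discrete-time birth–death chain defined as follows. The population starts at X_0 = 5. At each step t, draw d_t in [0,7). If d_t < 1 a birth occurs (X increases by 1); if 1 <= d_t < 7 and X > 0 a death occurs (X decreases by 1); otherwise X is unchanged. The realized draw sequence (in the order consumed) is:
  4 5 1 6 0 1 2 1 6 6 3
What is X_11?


0

t=0: X=5, d=4 → death, X_1=4
t=1: X=4, d=5 → death, X_2=3
t=2: X=3, d=1 → death, X_3=2
t=3: X=2, d=6 → death, X_4=1
t=4: X=1, d=0 → birth, X_5=2
t=5: X=2, d=1 → death, X_6=1
t=6: X=1, d=2 → death, X_7=0
t=7: X=0, d=1 → hold, X_8=0
t=8: X=0, d=6 → hold, X_9=0
t=9: X=0, d=6 → hold, X_10=0
t=10: X=0, d=3 → hold, X_11=0


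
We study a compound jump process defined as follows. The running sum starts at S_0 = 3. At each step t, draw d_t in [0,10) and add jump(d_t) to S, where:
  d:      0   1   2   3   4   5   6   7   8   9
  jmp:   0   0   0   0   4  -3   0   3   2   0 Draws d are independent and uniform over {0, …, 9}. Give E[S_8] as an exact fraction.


Outcome values over d=0..9: [0, 0, 0, 0, 4, -3, 0, 3, 2, 0]
Σy = 6, Σy² = 38, M = 10
μ = 6/10 = 3/5,  σ² = 38/10 − (3/5)² = 86/25
E[S_8] = 3 + 8·(3/5) = 39/5

39/5


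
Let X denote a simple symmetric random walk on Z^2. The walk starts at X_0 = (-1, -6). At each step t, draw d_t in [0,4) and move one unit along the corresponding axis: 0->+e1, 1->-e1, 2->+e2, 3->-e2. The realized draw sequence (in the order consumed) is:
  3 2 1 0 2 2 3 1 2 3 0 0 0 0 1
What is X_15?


t=0: X=(-1, -6), d=3 → -e2, X_1=(-1, -7)
t=1: X=(-1, -7), d=2 → +e2, X_2=(-1, -6)
t=2: X=(-1, -6), d=1 → -e1, X_3=(-2, -6)
t=3: X=(-2, -6), d=0 → +e1, X_4=(-1, -6)
t=4: X=(-1, -6), d=2 → +e2, X_5=(-1, -5)
t=5: X=(-1, -5), d=2 → +e2, X_6=(-1, -4)
t=6: X=(-1, -4), d=3 → -e2, X_7=(-1, -5)
t=7: X=(-1, -5), d=1 → -e1, X_8=(-2, -5)
t=8: X=(-2, -5), d=2 → +e2, X_9=(-2, -4)
t=9: X=(-2, -4), d=3 → -e2, X_10=(-2, -5)
t=10: X=(-2, -5), d=0 → +e1, X_11=(-1, -5)
t=11: X=(-1, -5), d=0 → +e1, X_12=(0, -5)
t=12: X=(0, -5), d=0 → +e1, X_13=(1, -5)
t=13: X=(1, -5), d=0 → +e1, X_14=(2, -5)
t=14: X=(2, -5), d=1 → -e1, X_15=(1, -5)

(1, -5)


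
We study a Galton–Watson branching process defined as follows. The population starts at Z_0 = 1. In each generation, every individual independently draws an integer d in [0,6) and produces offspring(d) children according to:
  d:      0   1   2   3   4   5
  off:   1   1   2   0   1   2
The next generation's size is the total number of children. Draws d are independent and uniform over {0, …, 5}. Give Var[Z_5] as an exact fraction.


368618327/60466176

Outcome values over d=0..5: [1, 1, 2, 0, 1, 2]
Σy = 7, Σy² = 11, M = 6
μ = 7/6 = 7/6,  σ² = 11/6 − (7/6)² = 17/36
V_0 = 0, E_0 = 1
V_1 = 17/36·E_0 + (7/6)²·V_0 = 17/36;  E_1 = 7/6
V_2 = 17/36·E_1 + (7/6)²·V_1 = 1547/1296;  E_2 = 49/36
V_3 = 17/36·E_2 + (7/6)²·V_2 = 105791/46656;  E_3 = 343/216
V_4 = 17/36·E_3 + (7/6)²·V_3 = 6443255/1679616;  E_4 = 2401/1296
V_5 = 17/36·E_4 + (7/6)²·V_4 = 368618327/60466176;  E_5 = 16807/7776


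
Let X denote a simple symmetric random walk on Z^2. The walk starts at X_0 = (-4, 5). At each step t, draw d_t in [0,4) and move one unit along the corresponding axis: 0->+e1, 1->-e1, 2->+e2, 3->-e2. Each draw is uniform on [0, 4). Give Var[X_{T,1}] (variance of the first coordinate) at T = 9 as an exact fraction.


Outcome values over d=0..3: [1, -1, 0, 0]
Σy = 0, Σy² = 2, M = 4
μ = 0/4 = 0,  σ² = 2/4 − (0)² = 1/2
Independent increments: Var[X_9] = 9·σ² = 9·(1/2) = 9/2

9/2


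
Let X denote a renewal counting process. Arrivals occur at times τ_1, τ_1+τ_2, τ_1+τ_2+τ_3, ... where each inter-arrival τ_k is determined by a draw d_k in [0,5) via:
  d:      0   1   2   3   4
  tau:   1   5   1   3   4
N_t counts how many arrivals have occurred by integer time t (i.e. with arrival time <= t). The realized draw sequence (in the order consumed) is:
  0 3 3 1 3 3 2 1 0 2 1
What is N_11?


3

draw d_1=0: τ_1=1, arrival time A_1=1
draw d_2=3: τ_2=3, arrival time A_2=4
draw d_3=3: τ_3=3, arrival time A_3=7
draw d_4=1: τ_4=5, arrival time A_4=12
draw d_5=3: τ_5=3, arrival time A_5=15
draw d_6=3: τ_6=3, arrival time A_6=18
draw d_7=2: τ_7=1, arrival time A_7=19
draw d_8=1: τ_8=5, arrival time A_8=24
draw d_9=0: τ_9=1, arrival time A_9=25
draw d_10=2: τ_10=1, arrival time A_10=26
draw d_11=1: τ_11=5, arrival time A_11=31
N_t over t=0..11: 0:0 1:1 2:1 3:1 4:2 5:2 6:2 7:3 8:3 9:3 10:3 11:3


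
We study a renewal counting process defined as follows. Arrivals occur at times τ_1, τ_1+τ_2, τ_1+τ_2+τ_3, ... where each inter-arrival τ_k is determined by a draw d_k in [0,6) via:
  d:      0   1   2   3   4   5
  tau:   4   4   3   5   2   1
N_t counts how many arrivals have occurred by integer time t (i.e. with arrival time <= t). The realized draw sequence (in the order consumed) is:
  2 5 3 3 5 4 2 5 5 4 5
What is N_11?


draw d_1=2: τ_1=3, arrival time A_1=3
draw d_2=5: τ_2=1, arrival time A_2=4
draw d_3=3: τ_3=5, arrival time A_3=9
draw d_4=3: τ_4=5, arrival time A_4=14
draw d_5=5: τ_5=1, arrival time A_5=15
draw d_6=4: τ_6=2, arrival time A_6=17
draw d_7=2: τ_7=3, arrival time A_7=20
draw d_8=5: τ_8=1, arrival time A_8=21
draw d_9=5: τ_9=1, arrival time A_9=22
draw d_10=4: τ_10=2, arrival time A_10=24
draw d_11=5: τ_11=1, arrival time A_11=25
N_t over t=0..11: 0:0 1:0 2:0 3:1 4:2 5:2 6:2 7:2 8:2 9:3 10:3 11:3

3


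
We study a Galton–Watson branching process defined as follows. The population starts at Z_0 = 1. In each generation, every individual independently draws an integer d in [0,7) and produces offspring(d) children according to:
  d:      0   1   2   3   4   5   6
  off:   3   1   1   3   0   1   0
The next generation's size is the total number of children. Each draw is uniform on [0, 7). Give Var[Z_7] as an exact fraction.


69438643324578/678223072849

Outcome values over d=0..6: [3, 1, 1, 3, 0, 1, 0]
Σy = 9, Σy² = 21, M = 7
μ = 9/7 = 9/7,  σ² = 21/7 − (9/7)² = 66/49
V_0 = 0, E_0 = 1
V_1 = 66/49·E_0 + (9/7)²·V_0 = 66/49;  E_1 = 9/7
V_2 = 66/49·E_1 + (9/7)²·V_1 = 9504/2401;  E_2 = 81/49
V_3 = 66/49·E_2 + (9/7)²·V_2 = 1031778/117649;  E_3 = 729/343
V_4 = 66/49·E_3 + (9/7)²·V_3 = 100077120/5764801;  E_4 = 6561/2401
V_5 = 66/49·E_4 + (9/7)²·V_4 = 9145942146/282475249;  E_5 = 59049/16807
V_6 = 66/49·E_5 + (9/7)²·V_5 = 806322125664/13841287201;  E_6 = 531441/117649
V_7 = 66/49·E_6 + (9/7)²·V_6 = 69438643324578/678223072849;  E_7 = 4782969/823543


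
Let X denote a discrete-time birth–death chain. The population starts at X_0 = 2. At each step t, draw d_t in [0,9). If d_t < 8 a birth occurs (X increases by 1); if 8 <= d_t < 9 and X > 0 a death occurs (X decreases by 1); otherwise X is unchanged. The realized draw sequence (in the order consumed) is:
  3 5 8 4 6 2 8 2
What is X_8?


6

t=0: X=2, d=3 → birth, X_1=3
t=1: X=3, d=5 → birth, X_2=4
t=2: X=4, d=8 → death, X_3=3
t=3: X=3, d=4 → birth, X_4=4
t=4: X=4, d=6 → birth, X_5=5
t=5: X=5, d=2 → birth, X_6=6
t=6: X=6, d=8 → death, X_7=5
t=7: X=5, d=2 → birth, X_8=6


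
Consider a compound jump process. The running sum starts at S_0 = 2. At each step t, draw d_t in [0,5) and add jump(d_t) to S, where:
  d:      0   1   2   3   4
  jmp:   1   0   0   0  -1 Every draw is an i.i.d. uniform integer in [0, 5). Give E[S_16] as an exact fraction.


Outcome values over d=0..4: [1, 0, 0, 0, -1]
Σy = 0, Σy² = 2, M = 5
μ = 0/5 = 0,  σ² = 2/5 − (0)² = 2/5
E[S_16] = 2 + 16·(0) = 2

2


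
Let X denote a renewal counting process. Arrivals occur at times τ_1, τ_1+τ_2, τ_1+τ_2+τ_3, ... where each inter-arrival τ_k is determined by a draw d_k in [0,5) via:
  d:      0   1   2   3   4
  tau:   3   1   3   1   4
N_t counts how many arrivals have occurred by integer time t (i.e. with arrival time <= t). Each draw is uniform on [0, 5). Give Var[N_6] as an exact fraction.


226864824/244140625

Inter-arrival values over d=0..4: [3, 1, 3, 1, 4]
Each d has probability 1/5, so the pmf of τ is: f(1) = 2/5, f(3) = 2/5, f(4) = 1/5
Let p_n(j) = P(N_n = j), with p_0 = [1]. Condition on τ_1: p_n(0) = P(τ > n), and for j >= 1, p_n(j) = Σ_{k<=n} f(k)·p_{n−k}(j−1)
p_1 = [3/5, 2/5]  (j = 0..1)
p_2 = [3/5, 6/25, 4/25]  (j = 0..2)
p_3 = [1/5, 16/25, 12/125, 8/125]  (j = 0..3)
p_4 = [0, 13/25, 52/125, 24/625, 16/625]  (j = 0..4)
p_5 = [0, 9/25, 48/125, 144/625, 48/3125, 32/3125]  (j = 0..5)
p_6 = [0, 1/5, 56/125, 28/125, 368/3125, 96/15625, 64/15625]  (j = 0..6)
E[N_6] = Σ j·p_6(j) = 35849/15625;  E[N_6²] = Σ j²·p_6(j) = 96769/15625
Var[N_6] = 96769/15625 − (35849/15625)² = 226864824/244140625


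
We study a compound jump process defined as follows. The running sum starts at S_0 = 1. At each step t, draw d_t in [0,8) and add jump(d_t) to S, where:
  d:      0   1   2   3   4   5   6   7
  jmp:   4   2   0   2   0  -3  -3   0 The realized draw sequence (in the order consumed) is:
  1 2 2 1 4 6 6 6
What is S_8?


-4

t=0: S=1, d=1, jump=2, S_1=3
t=1: S=3, d=2, jump=0, S_2=3
t=2: S=3, d=2, jump=0, S_3=3
t=3: S=3, d=1, jump=2, S_4=5
t=4: S=5, d=4, jump=0, S_5=5
t=5: S=5, d=6, jump=-3, S_6=2
t=6: S=2, d=6, jump=-3, S_7=-1
t=7: S=-1, d=6, jump=-3, S_8=-4


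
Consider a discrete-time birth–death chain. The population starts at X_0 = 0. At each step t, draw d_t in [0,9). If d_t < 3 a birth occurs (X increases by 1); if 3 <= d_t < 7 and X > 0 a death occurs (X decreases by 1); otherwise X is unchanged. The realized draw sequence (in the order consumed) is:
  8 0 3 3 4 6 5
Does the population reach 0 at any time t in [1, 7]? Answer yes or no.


t=0: X=0, d=8 → hold, X_1=0
t=1: X=0, d=0 → birth, X_2=1
t=2: X=1, d=3 → death, X_3=0
t=3: X=0, d=3 → hold, X_4=0
t=4: X=0, d=4 → hold, X_5=0
t=5: X=0, d=6 → hold, X_6=0
t=6: X=0, d=5 → hold, X_7=0

yes


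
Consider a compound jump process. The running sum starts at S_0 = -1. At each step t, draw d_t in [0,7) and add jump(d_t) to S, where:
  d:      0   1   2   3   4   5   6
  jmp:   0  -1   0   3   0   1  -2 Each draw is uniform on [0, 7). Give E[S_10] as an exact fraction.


3/7

Outcome values over d=0..6: [0, -1, 0, 3, 0, 1, -2]
Σy = 1, Σy² = 15, M = 7
μ = 1/7 = 1/7,  σ² = 15/7 − (1/7)² = 104/49
E[S_10] = -1 + 10·(1/7) = 3/7


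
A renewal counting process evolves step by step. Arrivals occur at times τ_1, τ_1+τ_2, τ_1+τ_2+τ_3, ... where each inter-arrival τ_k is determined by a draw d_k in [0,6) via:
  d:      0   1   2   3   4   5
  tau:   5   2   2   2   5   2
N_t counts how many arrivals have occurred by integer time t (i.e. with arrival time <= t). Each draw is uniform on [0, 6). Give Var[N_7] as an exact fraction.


Inter-arrival values over d=0..5: [5, 2, 2, 2, 5, 2]
Each d has probability 1/6, so the pmf of τ is: f(2) = 2/3, f(5) = 1/3
Let p_n(j) = P(N_n = j), with p_0 = [1]. Condition on τ_1: p_n(0) = P(τ > n), and for j >= 1, p_n(j) = Σ_{k<=n} f(k)·p_{n−k}(j−1)
p_1 = [1]  (j = 0)
p_2 = [1/3, 2/3]  (j = 0..1)
p_3 = [1/3, 2/3]  (j = 0..1)
p_4 = [1/3, 2/9, 4/9]  (j = 0..2)
p_5 = [0, 5/9, 4/9]  (j = 0..2)
p_6 = [0, 5/9, 4/27, 8/27]  (j = 0..3)
p_7 = [0, 1/9, 16/27, 8/27]  (j = 0..3)
E[N_7] = Σ j·p_7(j) = 59/27;  E[N_7²] = Σ j²·p_7(j) = 139/27
Var[N_7] = 139/27 − (59/27)² = 272/729

272/729


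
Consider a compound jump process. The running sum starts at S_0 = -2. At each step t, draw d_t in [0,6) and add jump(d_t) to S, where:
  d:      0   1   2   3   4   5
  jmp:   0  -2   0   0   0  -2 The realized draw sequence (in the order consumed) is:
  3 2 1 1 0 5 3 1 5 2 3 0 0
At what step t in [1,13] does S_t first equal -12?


t=0: S=-2, d=3, jump=0, S_1=-2
t=1: S=-2, d=2, jump=0, S_2=-2
t=2: S=-2, d=1, jump=-2, S_3=-4
t=3: S=-4, d=1, jump=-2, S_4=-6
t=4: S=-6, d=0, jump=0, S_5=-6
t=5: S=-6, d=5, jump=-2, S_6=-8
t=6: S=-8, d=3, jump=0, S_7=-8
t=7: S=-8, d=1, jump=-2, S_8=-10
t=8: S=-10, d=5, jump=-2, S_9=-12
t=9: S=-12, d=2, jump=0, S_10=-12
t=10: S=-12, d=3, jump=0, S_11=-12
t=11: S=-12, d=0, jump=0, S_12=-12
t=12: S=-12, d=0, jump=0, S_13=-12

9


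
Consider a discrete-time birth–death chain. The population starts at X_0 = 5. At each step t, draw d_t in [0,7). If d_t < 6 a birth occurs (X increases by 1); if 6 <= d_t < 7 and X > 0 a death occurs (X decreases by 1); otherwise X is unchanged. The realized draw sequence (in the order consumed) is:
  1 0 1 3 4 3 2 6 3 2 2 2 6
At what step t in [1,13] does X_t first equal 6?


1

t=0: X=5, d=1 → birth, X_1=6
t=1: X=6, d=0 → birth, X_2=7
t=2: X=7, d=1 → birth, X_3=8
t=3: X=8, d=3 → birth, X_4=9
t=4: X=9, d=4 → birth, X_5=10
t=5: X=10, d=3 → birth, X_6=11
t=6: X=11, d=2 → birth, X_7=12
t=7: X=12, d=6 → death, X_8=11
t=8: X=11, d=3 → birth, X_9=12
t=9: X=12, d=2 → birth, X_10=13
t=10: X=13, d=2 → birth, X_11=14
t=11: X=14, d=2 → birth, X_12=15
t=12: X=15, d=6 → death, X_13=14


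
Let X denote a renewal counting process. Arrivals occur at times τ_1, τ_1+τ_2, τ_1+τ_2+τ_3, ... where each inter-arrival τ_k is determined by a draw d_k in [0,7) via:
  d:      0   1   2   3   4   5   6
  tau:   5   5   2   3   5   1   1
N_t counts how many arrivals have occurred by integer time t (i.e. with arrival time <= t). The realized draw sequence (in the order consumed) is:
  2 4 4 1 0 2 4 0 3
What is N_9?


draw d_1=2: τ_1=2, arrival time A_1=2
draw d_2=4: τ_2=5, arrival time A_2=7
draw d_3=4: τ_3=5, arrival time A_3=12
draw d_4=1: τ_4=5, arrival time A_4=17
draw d_5=0: τ_5=5, arrival time A_5=22
draw d_6=2: τ_6=2, arrival time A_6=24
draw d_7=4: τ_7=5, arrival time A_7=29
draw d_8=0: τ_8=5, arrival time A_8=34
draw d_9=3: τ_9=3, arrival time A_9=37
N_t over t=0..9: 0:0 1:0 2:1 3:1 4:1 5:1 6:1 7:2 8:2 9:2

2


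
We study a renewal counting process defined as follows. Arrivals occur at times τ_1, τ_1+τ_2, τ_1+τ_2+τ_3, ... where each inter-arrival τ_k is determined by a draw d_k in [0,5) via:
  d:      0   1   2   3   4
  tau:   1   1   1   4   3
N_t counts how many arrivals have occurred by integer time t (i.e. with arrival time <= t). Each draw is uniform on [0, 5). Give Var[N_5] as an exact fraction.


Inter-arrival values over d=0..4: [1, 1, 1, 4, 3]
Each d has probability 1/5, so the pmf of τ is: f(1) = 3/5, f(3) = 1/5, f(4) = 1/5
Let p_n(j) = P(N_n = j), with p_0 = [1]. Condition on τ_1: p_n(0) = P(τ > n), and for j >= 1, p_n(j) = Σ_{k<=n} f(k)·p_{n−k}(j−1)
p_1 = [2/5, 3/5]  (j = 0..1)
p_2 = [2/5, 6/25, 9/25]  (j = 0..2)
p_3 = [1/5, 11/25, 18/125, 27/125]  (j = 0..3)
p_4 = [0, 2/5, 48/125, 54/625, 81/625]  (j = 0..4)
p_5 = [0, 4/25, 51/125, 189/625, 162/3125, 243/3125]  (j = 0..5)
E[N_5] = Σ j·p_5(j) = 7748/3125;  E[N_5²] = Σ j²·p_5(j) = 22772/3125
Var[N_5] = 22772/3125 − (7748/3125)² = 11130996/9765625

11130996/9765625


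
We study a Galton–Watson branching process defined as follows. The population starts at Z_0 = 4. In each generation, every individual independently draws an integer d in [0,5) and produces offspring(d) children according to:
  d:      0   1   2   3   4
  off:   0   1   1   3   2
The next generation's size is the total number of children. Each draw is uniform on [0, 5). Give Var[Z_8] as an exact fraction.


Outcome values over d=0..4: [0, 1, 1, 3, 2]
Σy = 7, Σy² = 15, M = 5
μ = 7/5 = 7/5,  σ² = 15/5 − (7/5)² = 26/25
V_0 = 0, E_0 = 4
V_1 = 26/25·E_0 + (7/5)²·V_0 = 104/25;  E_1 = 28/5
V_2 = 26/25·E_1 + (7/5)²·V_1 = 8736/625;  E_2 = 196/25
V_3 = 26/25·E_2 + (7/5)²·V_2 = 555464/15625;  E_3 = 1372/125
V_4 = 26/25·E_3 + (7/5)²·V_3 = 31676736/390625;  E_4 = 9604/625
V_5 = 26/25·E_4 + (7/5)²·V_4 = 1708225064/9765625;  E_5 = 67228/3125
V_6 = 26/25·E_5 + (7/5)²·V_5 = 89165303136/244140625;  E_6 = 470596/15625
V_7 = 26/25·E_6 + (7/5)²·V_6 = 4560279478664/6103515625;  E_7 = 3294172/78125
V_8 = 26/25·E_7 + (7/5)²·V_7 = 230144981329536/152587890625;  E_8 = 23059204/390625

230144981329536/152587890625


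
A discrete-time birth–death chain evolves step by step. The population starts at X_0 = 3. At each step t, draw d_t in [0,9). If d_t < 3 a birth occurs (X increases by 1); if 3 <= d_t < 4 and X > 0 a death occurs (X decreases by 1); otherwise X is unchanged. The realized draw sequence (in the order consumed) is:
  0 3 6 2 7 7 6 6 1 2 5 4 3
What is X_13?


5

t=0: X=3, d=0 → birth, X_1=4
t=1: X=4, d=3 → death, X_2=3
t=2: X=3, d=6 → hold, X_3=3
t=3: X=3, d=2 → birth, X_4=4
t=4: X=4, d=7 → hold, X_5=4
t=5: X=4, d=7 → hold, X_6=4
t=6: X=4, d=6 → hold, X_7=4
t=7: X=4, d=6 → hold, X_8=4
t=8: X=4, d=1 → birth, X_9=5
t=9: X=5, d=2 → birth, X_10=6
t=10: X=6, d=5 → hold, X_11=6
t=11: X=6, d=4 → hold, X_12=6
t=12: X=6, d=3 → death, X_13=5


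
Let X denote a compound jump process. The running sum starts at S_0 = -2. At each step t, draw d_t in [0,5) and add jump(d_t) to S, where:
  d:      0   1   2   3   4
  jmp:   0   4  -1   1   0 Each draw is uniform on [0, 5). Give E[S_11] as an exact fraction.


34/5

Outcome values over d=0..4: [0, 4, -1, 1, 0]
Σy = 4, Σy² = 18, M = 5
μ = 4/5 = 4/5,  σ² = 18/5 − (4/5)² = 74/25
E[S_11] = -2 + 11·(4/5) = 34/5


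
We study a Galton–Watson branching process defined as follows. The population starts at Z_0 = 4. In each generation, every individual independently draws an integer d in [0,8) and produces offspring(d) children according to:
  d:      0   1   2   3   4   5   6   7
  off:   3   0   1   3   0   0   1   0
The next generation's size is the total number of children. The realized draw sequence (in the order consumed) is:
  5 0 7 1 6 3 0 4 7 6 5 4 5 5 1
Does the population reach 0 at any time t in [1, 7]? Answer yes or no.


gen 0: Z_0=4, draws=[5, 0, 7, 1], offspring=[0, 3, 0, 0], Z_1=3
gen 1: Z_1=3, draws=[6, 3, 0], offspring=[1, 3, 3], Z_2=7
gen 2: Z_2=7, draws=[4, 7, 6, 5, 4, 5, 5], offspring=[0, 0, 1, 0, 0, 0, 0], Z_3=1
gen 3: Z_3=1, draws=[1], offspring=[0], Z_4=0
gen 4: Z_4=0, draws=[], offspring=[], Z_5=0
gen 5: Z_5=0, draws=[], offspring=[], Z_6=0
gen 6: Z_6=0, draws=[], offspring=[], Z_7=0

yes


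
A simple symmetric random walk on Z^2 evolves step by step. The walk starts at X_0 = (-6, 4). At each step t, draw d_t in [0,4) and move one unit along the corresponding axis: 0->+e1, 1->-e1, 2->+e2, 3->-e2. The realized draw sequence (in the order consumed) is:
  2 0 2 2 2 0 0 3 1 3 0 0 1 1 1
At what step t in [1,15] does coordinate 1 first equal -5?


2

t=0: X=(-6, 4), d=2 → +e2, X_1=(-6, 5)
t=1: X=(-6, 5), d=0 → +e1, X_2=(-5, 5)
t=2: X=(-5, 5), d=2 → +e2, X_3=(-5, 6)
t=3: X=(-5, 6), d=2 → +e2, X_4=(-5, 7)
t=4: X=(-5, 7), d=2 → +e2, X_5=(-5, 8)
t=5: X=(-5, 8), d=0 → +e1, X_6=(-4, 8)
t=6: X=(-4, 8), d=0 → +e1, X_7=(-3, 8)
t=7: X=(-3, 8), d=3 → -e2, X_8=(-3, 7)
t=8: X=(-3, 7), d=1 → -e1, X_9=(-4, 7)
t=9: X=(-4, 7), d=3 → -e2, X_10=(-4, 6)
t=10: X=(-4, 6), d=0 → +e1, X_11=(-3, 6)
t=11: X=(-3, 6), d=0 → +e1, X_12=(-2, 6)
t=12: X=(-2, 6), d=1 → -e1, X_13=(-3, 6)
t=13: X=(-3, 6), d=1 → -e1, X_14=(-4, 6)
t=14: X=(-4, 6), d=1 → -e1, X_15=(-5, 6)


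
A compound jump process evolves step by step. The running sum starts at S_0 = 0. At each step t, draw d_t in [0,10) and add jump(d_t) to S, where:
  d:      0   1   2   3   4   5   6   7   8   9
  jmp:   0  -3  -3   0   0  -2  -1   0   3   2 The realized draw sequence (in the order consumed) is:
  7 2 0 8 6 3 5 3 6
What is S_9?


t=0: S=0, d=7, jump=0, S_1=0
t=1: S=0, d=2, jump=-3, S_2=-3
t=2: S=-3, d=0, jump=0, S_3=-3
t=3: S=-3, d=8, jump=3, S_4=0
t=4: S=0, d=6, jump=-1, S_5=-1
t=5: S=-1, d=3, jump=0, S_6=-1
t=6: S=-1, d=5, jump=-2, S_7=-3
t=7: S=-3, d=3, jump=0, S_8=-3
t=8: S=-3, d=6, jump=-1, S_9=-4

-4


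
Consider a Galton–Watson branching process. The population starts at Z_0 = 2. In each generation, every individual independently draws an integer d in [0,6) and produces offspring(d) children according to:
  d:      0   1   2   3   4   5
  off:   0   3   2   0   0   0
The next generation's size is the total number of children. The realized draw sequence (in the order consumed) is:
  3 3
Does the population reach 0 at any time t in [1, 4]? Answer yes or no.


gen 0: Z_0=2, draws=[3, 3], offspring=[0, 0], Z_1=0
gen 1: Z_1=0, draws=[], offspring=[], Z_2=0
gen 2: Z_2=0, draws=[], offspring=[], Z_3=0
gen 3: Z_3=0, draws=[], offspring=[], Z_4=0

yes


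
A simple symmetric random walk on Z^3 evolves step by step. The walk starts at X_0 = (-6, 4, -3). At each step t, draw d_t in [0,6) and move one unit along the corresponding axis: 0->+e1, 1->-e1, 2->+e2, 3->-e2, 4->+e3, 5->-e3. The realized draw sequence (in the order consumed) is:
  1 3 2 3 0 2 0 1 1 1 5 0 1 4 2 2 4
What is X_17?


t=0: X=(-6, 4, -3), d=1 → -e1, X_1=(-7, 4, -3)
t=1: X=(-7, 4, -3), d=3 → -e2, X_2=(-7, 3, -3)
t=2: X=(-7, 3, -3), d=2 → +e2, X_3=(-7, 4, -3)
t=3: X=(-7, 4, -3), d=3 → -e2, X_4=(-7, 3, -3)
t=4: X=(-7, 3, -3), d=0 → +e1, X_5=(-6, 3, -3)
t=5: X=(-6, 3, -3), d=2 → +e2, X_6=(-6, 4, -3)
t=6: X=(-6, 4, -3), d=0 → +e1, X_7=(-5, 4, -3)
t=7: X=(-5, 4, -3), d=1 → -e1, X_8=(-6, 4, -3)
t=8: X=(-6, 4, -3), d=1 → -e1, X_9=(-7, 4, -3)
t=9: X=(-7, 4, -3), d=1 → -e1, X_10=(-8, 4, -3)
t=10: X=(-8, 4, -3), d=5 → -e3, X_11=(-8, 4, -4)
t=11: X=(-8, 4, -4), d=0 → +e1, X_12=(-7, 4, -4)
t=12: X=(-7, 4, -4), d=1 → -e1, X_13=(-8, 4, -4)
t=13: X=(-8, 4, -4), d=4 → +e3, X_14=(-8, 4, -3)
t=14: X=(-8, 4, -3), d=2 → +e2, X_15=(-8, 5, -3)
t=15: X=(-8, 5, -3), d=2 → +e2, X_16=(-8, 6, -3)
t=16: X=(-8, 6, -3), d=4 → +e3, X_17=(-8, 6, -2)

(-8, 6, -2)
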